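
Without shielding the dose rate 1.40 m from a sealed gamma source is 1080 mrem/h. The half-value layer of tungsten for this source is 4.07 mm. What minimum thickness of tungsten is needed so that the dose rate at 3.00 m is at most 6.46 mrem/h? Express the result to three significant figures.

21.1 mm

At 3.00 m, distance alone gives 1080 × (1.40/3.00)² = 1080 × 0.2178 = 235.2 mrem/h.
Further attenuation needed: 235.2/6.46 = 36.41.
n = log₂(36.41) = 5.186 half-value layers.
Thickness = 5.186 × 4.07 mm = 21.11 mm.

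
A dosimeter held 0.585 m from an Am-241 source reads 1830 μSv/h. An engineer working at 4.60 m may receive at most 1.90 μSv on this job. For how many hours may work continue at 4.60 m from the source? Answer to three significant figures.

0.0642 h

Since intensity falls as 1/r², rate at 4.60 m:
(0.585/4.60)² = 0.01617, so 1830 × 0.01617 = 29.59 μSv/h.
Stay time = 1.90 μSv ÷ 29.59 μSv/h = 0.06421 h.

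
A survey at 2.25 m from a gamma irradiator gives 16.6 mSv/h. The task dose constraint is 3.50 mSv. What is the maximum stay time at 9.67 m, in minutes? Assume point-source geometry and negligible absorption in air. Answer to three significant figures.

Applying the 1/r² law, rate at 9.67 m:
16.6 × (2.25/9.67)² = 16.6 × 0.05414 = 0.8987 mSv/h.
Stay time = 3.50 mSv ÷ 0.8987 mSv/h = 3.895 h = 233.7 min.

234 min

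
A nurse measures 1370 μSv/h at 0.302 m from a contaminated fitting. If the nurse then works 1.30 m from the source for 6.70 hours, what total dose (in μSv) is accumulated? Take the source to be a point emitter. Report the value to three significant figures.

495 μSv

By the inverse-square law, rate at 1.30 m:
(0.302/1.30)² = 0.05397, so 1370 × 0.05397 = 73.94 μSv/h.
Dose = rate × time = 73.94 μSv/h × 6.700 h = 495.4 μSv.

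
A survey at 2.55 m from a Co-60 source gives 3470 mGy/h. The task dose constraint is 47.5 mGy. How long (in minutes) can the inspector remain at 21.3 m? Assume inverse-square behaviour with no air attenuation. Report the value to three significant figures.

57.3 min

Intensity scales as (d₁/d₂)², so rate at 21.3 m:
3470 × (2.55/21.3)² = 3470 × 0.01433 = 49.73 mGy/h.
Stay time = 47.5 mGy ÷ 49.73 mGy/h = 0.9552 h = 57.31 min.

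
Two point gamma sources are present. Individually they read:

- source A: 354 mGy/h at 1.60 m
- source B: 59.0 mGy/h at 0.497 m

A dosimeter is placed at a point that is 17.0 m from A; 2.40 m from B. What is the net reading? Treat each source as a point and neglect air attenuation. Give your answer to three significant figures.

Each source contributes Iᵢ·(dᵢ/rᵢ)²; contributions add.
A: 354 × (1.60/17.0)² = 3.136 mGy/h
B: 59.0 × (0.497/2.40)² = 2.530 mGy/h
Total = 3.136 + 2.530 = 5.666 mGy/h.

5.67 mGy/h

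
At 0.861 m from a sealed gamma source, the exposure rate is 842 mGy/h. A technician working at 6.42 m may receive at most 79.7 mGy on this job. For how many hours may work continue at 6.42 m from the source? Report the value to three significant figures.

5.26 h

Since intensity falls as 1/r², rate at 6.42 m:
842 × (0.861/6.42)² = 842 × 0.01799 = 15.15 mGy/h.
Stay time = 79.7 mGy ÷ 15.15 mGy/h = 5.261 h.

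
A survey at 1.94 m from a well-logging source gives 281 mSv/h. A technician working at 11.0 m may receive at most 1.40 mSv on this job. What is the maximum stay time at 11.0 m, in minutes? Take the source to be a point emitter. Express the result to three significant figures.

By the inverse-square law, rate at 11.0 m:
(1.94/11.0)² = 0.03110, so 281 × 0.03110 = 8.739 mSv/h.
Stay time = 1.40 mSv ÷ 8.739 mSv/h = 0.1602 h = 9.612 min.

9.61 min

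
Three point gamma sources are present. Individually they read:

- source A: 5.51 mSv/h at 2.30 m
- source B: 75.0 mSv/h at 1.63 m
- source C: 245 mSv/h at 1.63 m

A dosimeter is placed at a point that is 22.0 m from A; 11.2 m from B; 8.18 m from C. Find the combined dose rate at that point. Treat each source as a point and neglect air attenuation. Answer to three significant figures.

11.4 mSv/h

Each source contributes Iᵢ·(dᵢ/rᵢ)²; contributions add.
A: 5.51 × (2.30/22.0)² = 0.06022 mSv/h
B: 75.0 × (1.63/11.2)² = 1.589 mSv/h
C: 245 × (1.63/8.18)² = 9.728 mSv/h
Total = 0.06022 + 1.589 + 9.728 = 11.38 mSv/h.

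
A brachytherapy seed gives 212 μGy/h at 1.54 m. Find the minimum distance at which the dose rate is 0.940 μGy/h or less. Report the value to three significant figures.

23.1 m

Applying the 1/r² law, d₂ = d₁·√(I₁/I₂).
I₁/I₂ = 212/0.940 = 225.5, so d₂ = 1.54 × √225.5 = 23.13 m.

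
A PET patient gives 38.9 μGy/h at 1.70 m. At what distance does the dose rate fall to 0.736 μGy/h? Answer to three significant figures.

Intensity scales as (d₁/d₂)², so d₂ = d₁·√(I₁/I₂).
I₁/I₂ = 38.9/0.736 = 52.85, so d₂ = 1.70 × √52.85 = 12.36 m.

12.4 m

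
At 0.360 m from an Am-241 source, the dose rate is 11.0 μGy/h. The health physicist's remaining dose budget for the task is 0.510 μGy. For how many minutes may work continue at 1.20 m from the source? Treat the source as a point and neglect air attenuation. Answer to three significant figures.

30.9 min

By the inverse-square law, rate at 1.20 m:
(0.360/1.20)² = 0.09000, so 11.0 × 0.09000 = 0.9900 μGy/h.
Stay time = 0.510 μGy ÷ 0.9900 μGy/h = 0.5152 h = 30.91 min.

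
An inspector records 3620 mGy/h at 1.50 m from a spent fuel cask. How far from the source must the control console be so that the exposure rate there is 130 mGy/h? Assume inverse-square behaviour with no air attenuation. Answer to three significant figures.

Since intensity falls as 1/r², d₂ = d₁·√(I₁/I₂).
I₁/I₂ = 3620/130 = 27.85, so d₂ = 1.50 × √27.85 = 7.916 m.

7.92 m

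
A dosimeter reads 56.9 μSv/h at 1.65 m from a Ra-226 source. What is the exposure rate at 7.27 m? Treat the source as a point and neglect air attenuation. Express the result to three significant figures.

Using I₁d₁² = I₂d₂², the rate at 7.27 m is
(1.65/7.27)² = 0.05151, so 56.9 × 0.05151 = 2.931 μSv/h.

2.93 μSv/h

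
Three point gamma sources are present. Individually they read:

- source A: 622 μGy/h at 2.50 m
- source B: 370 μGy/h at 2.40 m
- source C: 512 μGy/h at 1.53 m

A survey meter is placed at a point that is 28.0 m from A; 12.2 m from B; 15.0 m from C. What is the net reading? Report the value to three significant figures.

Each source contributes Iᵢ·(dᵢ/rᵢ)²; contributions add.
A: 622 × (2.50/28.0)² = 4.959 μGy/h
B: 370 × (2.40/12.2)² = 14.32 μGy/h
C: 512 × (1.53/15.0)² = 5.327 μGy/h
Total = 4.959 + 14.32 + 5.327 = 24.61 μGy/h.

24.6 μGy/h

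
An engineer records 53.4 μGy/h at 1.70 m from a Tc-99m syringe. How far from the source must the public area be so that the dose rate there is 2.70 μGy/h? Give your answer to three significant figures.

7.56 m

Using I₁d₁² = I₂d₂², d₂ = d₁·√(I₁/I₂).
I₁/I₂ = 53.4/2.70 = 19.78, so d₂ = 1.70 × √19.78 = 7.561 m.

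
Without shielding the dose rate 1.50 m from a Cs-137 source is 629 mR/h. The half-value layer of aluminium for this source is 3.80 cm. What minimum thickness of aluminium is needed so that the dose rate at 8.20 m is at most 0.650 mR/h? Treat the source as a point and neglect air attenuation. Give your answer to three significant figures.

At 8.20 m, distance alone gives (1.50/8.20)² = 0.03346, so 629 × 0.03346 = 21.05 mR/h.
Further attenuation needed: 21.05/0.650 = 32.38.
n = log₂(32.38) = 5.017 half-value layers.
Thickness = 5.017 × 3.80 cm = 19.06 cm.

19.1 cm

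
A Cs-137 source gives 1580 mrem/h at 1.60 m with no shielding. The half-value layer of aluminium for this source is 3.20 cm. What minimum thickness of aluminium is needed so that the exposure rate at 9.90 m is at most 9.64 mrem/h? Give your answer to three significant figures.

At 9.90 m, distance alone gives 1580 × (1.60/9.90)² = 1580 × 0.02612 = 41.27 mrem/h.
Further attenuation needed: 41.27/9.64 = 4.281.
n = log₂(4.281) = 2.098 half-value layers.
Thickness = 2.098 × 3.20 cm = 6.714 cm.

6.71 cm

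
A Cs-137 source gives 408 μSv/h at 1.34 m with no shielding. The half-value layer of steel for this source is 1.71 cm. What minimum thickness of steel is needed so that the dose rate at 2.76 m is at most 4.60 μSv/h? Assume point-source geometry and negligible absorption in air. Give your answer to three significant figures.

7.50 cm

At 2.76 m, distance alone gives (1.34/2.76)² = 0.2357, so 408 × 0.2357 = 96.17 μSv/h.
Further attenuation needed: 96.17/4.60 = 20.91.
n = log₂(20.91) = 4.386 half-value layers.
Thickness = 4.386 × 1.71 cm = 7.500 cm.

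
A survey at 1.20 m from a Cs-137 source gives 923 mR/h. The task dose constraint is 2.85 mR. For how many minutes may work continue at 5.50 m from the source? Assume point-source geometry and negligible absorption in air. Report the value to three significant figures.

3.89 min

Intensity scales as (d₁/d₂)², so rate at 5.50 m:
923 × (1.20/5.50)² = 923 × 0.04760 = 43.93 mR/h.
Stay time = 2.85 mR ÷ 43.93 mR/h = 0.06488 h = 3.893 min.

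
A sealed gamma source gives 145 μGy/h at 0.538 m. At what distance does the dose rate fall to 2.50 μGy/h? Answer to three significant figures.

Since intensity falls as 1/r², d₂ = d₁·√(I₁/I₂).
I₁/I₂ = 145/2.50 = 58.00, so d₂ = 0.538 × √58.00 = 4.097 m.

4.10 m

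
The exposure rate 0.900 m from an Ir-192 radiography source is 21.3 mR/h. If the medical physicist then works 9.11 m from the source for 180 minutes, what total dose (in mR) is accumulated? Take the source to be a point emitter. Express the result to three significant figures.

Using I₁d₁² = I₂d₂², rate at 9.11 m:
21.3 × (0.900/9.11)² = 21.3 × 0.009760 = 0.2079 mR/h.
Dose = rate × time = 0.2079 mR/h × 3.000 h = 0.6237 mR.

0.624 mR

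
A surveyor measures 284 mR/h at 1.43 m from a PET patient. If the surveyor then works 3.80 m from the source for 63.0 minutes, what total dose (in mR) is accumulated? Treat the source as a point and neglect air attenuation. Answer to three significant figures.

Using I₁d₁² = I₂d₂², rate at 3.80 m:
(1.43/3.80)² = 0.1416, so 284 × 0.1416 = 40.21 mR/h.
Dose = rate × time = 40.21 mR/h × 1.050 h = 42.22 mR.

42.2 mR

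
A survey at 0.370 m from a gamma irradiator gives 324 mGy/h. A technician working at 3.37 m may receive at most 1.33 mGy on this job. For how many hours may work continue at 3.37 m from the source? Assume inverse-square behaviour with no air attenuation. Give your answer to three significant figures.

Applying the 1/r² law, rate at 3.37 m:
324 × (0.370/3.37)² = 324 × 0.01205 = 3.904 mGy/h.
Stay time = 1.33 mGy ÷ 3.904 mGy/h = 0.3407 h.

0.341 h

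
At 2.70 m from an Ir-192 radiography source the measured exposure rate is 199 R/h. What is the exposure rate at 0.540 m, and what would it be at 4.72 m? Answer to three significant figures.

Since intensity falls as 1/r²,
At 0.540 m: 199 × (2.70/0.540)² = 199 × 25.00 = 4975 R/h
At 4.72 m: (0.540/4.72)² = 0.01309, so 4975 × 0.01309 = 65.12 R/h.

4980 R/h; 65.1 R/h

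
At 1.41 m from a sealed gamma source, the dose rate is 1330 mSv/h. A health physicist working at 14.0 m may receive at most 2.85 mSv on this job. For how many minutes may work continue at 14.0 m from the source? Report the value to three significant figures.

12.7 min

Since intensity falls as 1/r², rate at 14.0 m:
1330 × (1.41/14.0)² = 1330 × 0.01014 = 13.49 mSv/h.
Stay time = 2.85 mSv ÷ 13.49 mSv/h = 0.2113 h = 12.68 min.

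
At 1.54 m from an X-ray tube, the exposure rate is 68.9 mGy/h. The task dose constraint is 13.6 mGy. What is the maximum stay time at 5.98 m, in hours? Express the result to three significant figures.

2.98 h

Intensity scales as (d₁/d₂)², so rate at 5.98 m:
68.9 × (1.54/5.98)² = 68.9 × 0.06632 = 4.569 mGy/h.
Stay time = 13.6 mGy ÷ 4.569 mGy/h = 2.977 h.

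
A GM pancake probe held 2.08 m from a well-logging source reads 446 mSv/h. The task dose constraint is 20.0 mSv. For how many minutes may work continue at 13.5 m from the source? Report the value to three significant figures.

113 min

Since intensity falls as 1/r², rate at 13.5 m:
(2.08/13.5)² = 0.02374, so 446 × 0.02374 = 10.59 mSv/h.
Stay time = 20.0 mSv ÷ 10.59 mSv/h = 1.889 h = 113.3 min.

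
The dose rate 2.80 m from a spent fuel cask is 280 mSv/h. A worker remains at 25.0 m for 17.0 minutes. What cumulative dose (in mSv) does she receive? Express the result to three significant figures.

0.995 mSv

Since intensity falls as 1/r², rate at 25.0 m:
280 × (2.80/25.0)² = 280 × 0.01254 = 3.511 mSv/h.
Dose = rate × time = 3.511 mSv/h × 0.2833 h = 0.9947 mSv.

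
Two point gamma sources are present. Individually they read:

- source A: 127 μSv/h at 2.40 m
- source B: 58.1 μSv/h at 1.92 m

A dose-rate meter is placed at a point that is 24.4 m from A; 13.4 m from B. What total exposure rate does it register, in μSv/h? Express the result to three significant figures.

Each source contributes Iᵢ·(dᵢ/rᵢ)²; contributions add.
A: 127 × (2.40/24.4)² = 1.229 μSv/h
B: 58.1 × (1.92/13.4)² = 1.193 μSv/h
Total = 1.229 + 1.193 = 2.422 μSv/h.

2.42 μSv/h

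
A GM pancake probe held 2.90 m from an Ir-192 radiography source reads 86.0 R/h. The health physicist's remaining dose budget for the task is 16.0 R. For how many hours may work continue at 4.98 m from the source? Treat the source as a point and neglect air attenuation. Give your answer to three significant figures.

Using I₁d₁² = I₂d₂², rate at 4.98 m:
86.0 × (2.90/4.98)² = 86.0 × 0.3391 = 29.16 R/h.
Stay time = 16.0 R ÷ 29.16 R/h = 0.5487 h.

0.549 h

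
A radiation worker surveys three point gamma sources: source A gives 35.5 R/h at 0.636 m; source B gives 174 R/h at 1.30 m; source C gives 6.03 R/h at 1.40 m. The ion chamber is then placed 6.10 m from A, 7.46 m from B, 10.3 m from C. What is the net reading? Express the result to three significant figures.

5.78 R/h

By superposition, sum each source's inverse-square contribution:
A: 35.5 × (0.636/6.10)² = 0.3859 R/h
B: 174 × (1.30/7.46)² = 5.284 R/h
C: 6.03 × (1.40/10.3)² = 0.1114 R/h
Total = 0.3859 + 5.284 + 0.1114 = 5.781 R/h.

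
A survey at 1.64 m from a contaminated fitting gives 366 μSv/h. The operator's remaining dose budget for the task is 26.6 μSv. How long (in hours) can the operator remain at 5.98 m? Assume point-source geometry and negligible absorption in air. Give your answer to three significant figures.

0.966 h

Applying the 1/r² law, rate at 5.98 m:
(1.64/5.98)² = 0.07521, so 366 × 0.07521 = 27.53 μSv/h.
Stay time = 26.6 μSv ÷ 27.53 μSv/h = 0.9662 h.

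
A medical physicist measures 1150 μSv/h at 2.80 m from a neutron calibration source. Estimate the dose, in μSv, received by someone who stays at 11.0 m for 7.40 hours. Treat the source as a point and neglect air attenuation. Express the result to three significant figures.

551 μSv

By the inverse-square law, rate at 11.0 m:
1150 × (2.80/11.0)² = 1150 × 0.06479 = 74.51 μSv/h.
Dose = rate × time = 74.51 μSv/h × 7.400 h = 551.4 μSv.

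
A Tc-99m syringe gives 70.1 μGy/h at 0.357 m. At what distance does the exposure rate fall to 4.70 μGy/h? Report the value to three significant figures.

1.38 m

Intensity scales as (d₁/d₂)², so d₂ = d₁·√(I₁/I₂).
I₁/I₂ = 70.1/4.70 = 14.91, so d₂ = 0.357 × √14.91 = 1.379 m.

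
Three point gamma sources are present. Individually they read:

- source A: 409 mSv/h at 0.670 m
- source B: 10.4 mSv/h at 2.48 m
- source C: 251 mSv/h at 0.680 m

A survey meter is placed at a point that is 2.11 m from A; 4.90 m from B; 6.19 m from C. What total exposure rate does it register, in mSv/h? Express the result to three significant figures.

46.9 mSv/h

By superposition, sum each source's inverse-square contribution:
A: 409 × (0.670/2.11)² = 41.24 mSv/h
B: 10.4 × (2.48/4.90)² = 2.664 mSv/h
C: 251 × (0.680/6.19)² = 3.029 mSv/h
Total = 41.24 + 2.664 + 3.029 = 46.93 mSv/h.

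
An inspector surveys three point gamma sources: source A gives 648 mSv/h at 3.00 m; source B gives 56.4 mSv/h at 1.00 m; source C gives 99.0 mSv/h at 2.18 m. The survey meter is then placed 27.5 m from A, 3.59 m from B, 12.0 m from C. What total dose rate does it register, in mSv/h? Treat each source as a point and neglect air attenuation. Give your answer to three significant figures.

15.4 mSv/h

By superposition, sum each source's inverse-square contribution:
A: 648 × (3.00/27.5)² = 7.712 mSv/h
B: 56.4 × (1.00/3.59)² = 4.376 mSv/h
C: 99.0 × (2.18/12.0)² = 3.267 mSv/h
Total = 7.712 + 4.376 + 3.267 = 15.36 mSv/h.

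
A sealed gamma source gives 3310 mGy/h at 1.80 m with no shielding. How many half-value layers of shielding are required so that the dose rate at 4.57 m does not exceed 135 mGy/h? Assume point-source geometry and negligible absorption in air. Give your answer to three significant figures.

At 4.57 m, distance alone gives (1.80/4.57)² = 0.1551, so 3310 × 0.1551 = 513.4 mGy/h.
Further attenuation needed: 513.4/135 = 3.803.
n = log₂(3.803) = 1.927 half-value layers.

1.93 half-value layers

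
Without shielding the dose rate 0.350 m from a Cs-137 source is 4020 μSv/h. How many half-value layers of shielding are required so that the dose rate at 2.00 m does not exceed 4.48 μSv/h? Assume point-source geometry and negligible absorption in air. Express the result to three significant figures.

At 2.00 m, distance alone gives (0.350/2.00)² = 0.03062, so 4020 × 0.03062 = 123.1 μSv/h.
Further attenuation needed: 123.1/4.48 = 27.48.
n = log₂(27.48) = 4.780 half-value layers.

4.78 half-value layers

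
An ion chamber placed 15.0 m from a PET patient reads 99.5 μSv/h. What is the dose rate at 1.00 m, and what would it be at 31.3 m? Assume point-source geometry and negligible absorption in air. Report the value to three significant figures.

By the inverse-square law,
At 1.00 m: (15.0/1.00)² = 225.0, so 99.5 × 225.0 = 22390 μSv/h
At 31.3 m: (1.00/31.3)² = 0.001021, so 22390 × 0.001021 = 22.86 μSv/h.

22400 μSv/h; 22.9 μSv/h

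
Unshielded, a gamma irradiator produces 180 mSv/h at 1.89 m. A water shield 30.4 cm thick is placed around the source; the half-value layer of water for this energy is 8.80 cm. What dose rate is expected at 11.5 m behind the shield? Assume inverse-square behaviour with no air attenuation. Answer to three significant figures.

0.443 mSv/h

Distance alone: 180 × (1.89/11.5)² = 180 × 0.02701 = 4.862 mSv/h.
Shield: 30.4/8.80 = 3.455 half-value layers → attenuation 2^(−3.455) = 0.09119.
Combined: 4.862 × 0.09119 = 0.4434 mSv/h.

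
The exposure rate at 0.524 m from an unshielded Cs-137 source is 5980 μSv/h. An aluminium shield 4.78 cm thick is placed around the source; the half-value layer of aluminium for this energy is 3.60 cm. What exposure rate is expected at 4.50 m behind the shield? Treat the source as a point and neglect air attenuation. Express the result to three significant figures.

Distance alone: (0.524/4.50)² = 0.01356, so 5980 × 0.01356 = 81.09 μSv/h.
Shield: 4.78/3.60 = 1.328 half-value layers → attenuation 2^(−1.328) = 0.3983.
Combined: 81.09 × 0.3983 = 32.30 μSv/h.

32.3 μSv/h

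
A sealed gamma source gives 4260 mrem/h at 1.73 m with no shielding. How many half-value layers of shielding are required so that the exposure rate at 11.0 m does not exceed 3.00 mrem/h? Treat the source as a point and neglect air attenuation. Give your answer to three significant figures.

5.13 half-value layers

At 11.0 m, distance alone gives (1.73/11.0)² = 0.02473, so 4260 × 0.02473 = 105.3 mrem/h.
Further attenuation needed: 105.3/3.00 = 35.10.
n = log₂(35.10) = 5.133 half-value layers.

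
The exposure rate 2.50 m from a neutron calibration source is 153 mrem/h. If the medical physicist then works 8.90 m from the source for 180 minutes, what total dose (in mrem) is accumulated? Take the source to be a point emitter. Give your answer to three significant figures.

Using I₁d₁² = I₂d₂², rate at 8.90 m:
153 × (2.50/8.90)² = 153 × 0.07890 = 12.07 mrem/h.
Dose = rate × time = 12.07 mrem/h × 3.000 h = 36.21 mrem.

36.2 mrem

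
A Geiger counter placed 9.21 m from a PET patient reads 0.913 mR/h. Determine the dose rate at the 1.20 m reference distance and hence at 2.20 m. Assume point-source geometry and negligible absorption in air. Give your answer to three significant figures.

53.8 mR/h; 16.0 mR/h

By the inverse-square law,
At 1.20 m: (9.21/1.20)² = 58.91, so 0.913 × 58.91 = 53.78 mR/h
At 2.20 m: (1.20/2.20)² = 0.2975, so 53.78 × 0.2975 = 16.00 mR/h.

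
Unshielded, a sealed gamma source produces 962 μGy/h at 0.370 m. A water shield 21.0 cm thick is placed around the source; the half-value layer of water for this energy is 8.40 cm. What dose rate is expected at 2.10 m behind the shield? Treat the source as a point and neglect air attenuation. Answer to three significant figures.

5.28 μGy/h

Distance alone: (0.370/2.10)² = 0.03104, so 962 × 0.03104 = 29.86 μGy/h.
Shield: 21.0/8.40 = 2.500 half-value layers → attenuation 2^(−2.500) = 0.1768.
Combined: 29.86 × 0.1768 = 5.279 μGy/h.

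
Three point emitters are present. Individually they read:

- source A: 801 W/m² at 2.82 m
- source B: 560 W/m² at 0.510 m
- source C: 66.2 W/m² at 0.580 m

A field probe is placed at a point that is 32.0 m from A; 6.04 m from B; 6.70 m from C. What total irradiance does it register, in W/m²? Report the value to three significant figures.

Each source contributes Iᵢ·(dᵢ/rᵢ)²; contributions add.
A: 801 × (2.82/32.0)² = 6.221 W/m²
B: 560 × (0.510/6.04)² = 3.993 W/m²
C: 66.2 × (0.580/6.70)² = 0.4961 W/m²
Total = 6.221 + 3.993 + 0.4961 = 10.71 W/m².

10.7 W/m²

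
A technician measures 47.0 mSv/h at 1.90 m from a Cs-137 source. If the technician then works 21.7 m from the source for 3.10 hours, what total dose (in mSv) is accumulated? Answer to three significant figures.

Since intensity falls as 1/r², rate at 21.7 m:
47.0 × (1.90/21.7)² = 47.0 × 0.007666 = 0.3603 mSv/h.
Dose = rate × time = 0.3603 mSv/h × 3.100 h = 1.117 mSv.

1.12 mSv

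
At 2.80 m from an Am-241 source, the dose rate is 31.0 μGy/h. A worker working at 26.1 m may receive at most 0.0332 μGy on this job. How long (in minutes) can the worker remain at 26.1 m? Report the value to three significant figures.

Applying the 1/r² law, rate at 26.1 m:
(2.80/26.1)² = 0.01151, so 31.0 × 0.01151 = 0.3568 μGy/h.
Stay time = 0.0332 μGy ÷ 0.3568 μGy/h = 0.09305 h = 5.583 min.

5.58 min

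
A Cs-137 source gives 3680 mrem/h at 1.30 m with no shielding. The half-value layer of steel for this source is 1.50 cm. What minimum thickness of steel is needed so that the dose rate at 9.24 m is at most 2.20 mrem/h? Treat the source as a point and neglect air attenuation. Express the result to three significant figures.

7.57 cm

At 9.24 m, distance alone gives 3680 × (1.30/9.24)² = 3680 × 0.01979 = 72.83 mrem/h.
Further attenuation needed: 72.83/2.20 = 33.10.
n = log₂(33.10) = 5.049 half-value layers.
Thickness = 5.049 × 1.50 cm = 7.574 cm.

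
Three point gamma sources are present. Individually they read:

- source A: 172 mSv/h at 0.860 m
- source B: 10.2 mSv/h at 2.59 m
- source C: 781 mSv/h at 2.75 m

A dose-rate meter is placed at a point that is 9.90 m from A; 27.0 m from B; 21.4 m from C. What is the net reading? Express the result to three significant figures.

14.3 mSv/h

Each source contributes Iᵢ·(dᵢ/rᵢ)²; contributions add.
A: 172 × (0.860/9.90)² = 1.298 mSv/h
B: 10.2 × (2.59/27.0)² = 0.09386 mSv/h
C: 781 × (2.75/21.4)² = 12.90 mSv/h
Total = 1.298 + 0.09386 + 12.90 = 14.29 mSv/h.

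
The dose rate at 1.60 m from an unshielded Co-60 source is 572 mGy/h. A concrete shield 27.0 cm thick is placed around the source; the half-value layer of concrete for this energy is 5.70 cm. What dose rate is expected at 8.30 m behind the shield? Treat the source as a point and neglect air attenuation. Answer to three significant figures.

Distance alone: 572 × (1.60/8.30)² = 572 × 0.03716 = 21.26 mGy/h.
Shield: 27.0/5.70 = 4.737 half-value layers → attenuation 2^(−4.737) = 0.03750.
Combined: 21.26 × 0.03750 = 0.7973 mGy/h.

0.797 mGy/h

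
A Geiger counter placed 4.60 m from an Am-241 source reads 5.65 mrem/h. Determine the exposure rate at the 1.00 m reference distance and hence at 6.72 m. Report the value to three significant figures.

120 mrem/h; 2.65 mrem/h

By the inverse-square law,
At 1.00 m: (4.60/1.00)² = 21.16, so 5.65 × 21.16 = 119.6 mrem/h
At 6.72 m: 119.6 × (1.00/6.72)² = 119.6 × 0.02214 = 2.648 mrem/h.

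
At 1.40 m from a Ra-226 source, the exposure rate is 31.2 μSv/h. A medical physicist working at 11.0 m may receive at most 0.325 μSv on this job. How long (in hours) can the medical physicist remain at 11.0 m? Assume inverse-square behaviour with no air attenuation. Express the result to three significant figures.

By the inverse-square law, rate at 11.0 m:
31.2 × (1.40/11.0)² = 31.2 × 0.01620 = 0.5054 μSv/h.
Stay time = 0.325 μSv ÷ 0.5054 μSv/h = 0.6431 h.

0.643 h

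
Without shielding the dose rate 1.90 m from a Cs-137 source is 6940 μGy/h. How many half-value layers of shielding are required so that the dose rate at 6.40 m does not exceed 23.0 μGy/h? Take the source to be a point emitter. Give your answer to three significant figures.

At 6.40 m, distance alone gives (1.90/6.40)² = 0.08813, so 6940 × 0.08813 = 611.6 μGy/h.
Further attenuation needed: 611.6/23.0 = 26.59.
n = log₂(26.59) = 4.733 half-value layers.

4.73 half-value layers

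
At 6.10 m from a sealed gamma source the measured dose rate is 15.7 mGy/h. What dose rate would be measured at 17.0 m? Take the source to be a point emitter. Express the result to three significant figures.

2.02 mGy/h

By the inverse-square law, scaling from 6.10 m to 17.0 m:
(6.10/17.0)² = 0.1288, so 15.7 × 0.1288 = 2.022 mGy/h.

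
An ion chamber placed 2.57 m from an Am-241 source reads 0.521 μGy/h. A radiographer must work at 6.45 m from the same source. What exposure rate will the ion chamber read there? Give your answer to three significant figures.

Applying the 1/r² law, scaling from 2.57 m to 6.45 m:
(2.57/6.45)² = 0.1588, so 0.521 × 0.1588 = 0.08273 μGy/h.

0.0827 μGy/h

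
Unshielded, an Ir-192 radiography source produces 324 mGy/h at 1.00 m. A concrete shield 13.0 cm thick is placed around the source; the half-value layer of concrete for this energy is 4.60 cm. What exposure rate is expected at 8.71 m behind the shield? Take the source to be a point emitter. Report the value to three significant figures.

Distance alone: 324 × (1.00/8.71)² = 324 × 0.01318 = 4.270 mGy/h.
Shield: 13.0/4.60 = 2.826 half-value layers → attenuation 2^(−2.826) = 0.1410.
Combined: 4.270 × 0.1410 = 0.6021 mGy/h.

0.602 mGy/h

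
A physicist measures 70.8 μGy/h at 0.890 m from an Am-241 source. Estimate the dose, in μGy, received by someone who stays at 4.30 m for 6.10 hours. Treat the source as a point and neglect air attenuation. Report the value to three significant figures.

18.5 μGy

Using I₁d₁² = I₂d₂², rate at 4.30 m:
70.8 × (0.890/4.30)² = 70.8 × 0.04284 = 3.033 μGy/h.
Dose = rate × time = 3.033 μGy/h × 6.100 h = 18.50 μGy.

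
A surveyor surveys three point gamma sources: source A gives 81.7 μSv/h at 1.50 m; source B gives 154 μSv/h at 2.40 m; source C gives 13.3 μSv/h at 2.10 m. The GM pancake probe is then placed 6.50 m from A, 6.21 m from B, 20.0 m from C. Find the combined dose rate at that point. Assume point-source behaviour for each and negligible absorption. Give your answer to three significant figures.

Each source contributes Iᵢ·(dᵢ/rᵢ)²; contributions add.
A: 81.7 × (1.50/6.50)² = 4.351 μSv/h
B: 154 × (2.40/6.21)² = 23.00 μSv/h
C: 13.3 × (2.10/20.0)² = 0.1466 μSv/h
Total = 4.351 + 23.00 + 0.1466 = 27.50 μSv/h.

27.5 μSv/h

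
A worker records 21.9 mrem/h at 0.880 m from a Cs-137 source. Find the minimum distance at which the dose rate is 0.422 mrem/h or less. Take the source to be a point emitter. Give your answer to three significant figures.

Using I₁d₁² = I₂d₂², d₂ = d₁·√(I₁/I₂).
I₁/I₂ = 21.9/0.422 = 51.90, so d₂ = 0.880 × √51.90 = 6.340 m.

6.34 m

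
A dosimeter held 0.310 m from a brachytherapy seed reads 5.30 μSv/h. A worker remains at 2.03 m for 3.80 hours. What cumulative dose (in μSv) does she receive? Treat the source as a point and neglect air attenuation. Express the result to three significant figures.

Applying the 1/r² law, rate at 2.03 m:
(0.310/2.03)² = 0.02332, so 5.30 × 0.02332 = 0.1236 μSv/h.
Dose = rate × time = 0.1236 μSv/h × 3.800 h = 0.4697 μSv.

0.470 μSv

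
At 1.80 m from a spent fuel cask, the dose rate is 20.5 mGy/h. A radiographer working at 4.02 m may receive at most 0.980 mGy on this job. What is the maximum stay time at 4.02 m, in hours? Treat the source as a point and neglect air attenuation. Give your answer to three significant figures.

Using I₁d₁² = I₂d₂², rate at 4.02 m:
20.5 × (1.80/4.02)² = 20.5 × 0.2005 = 4.110 mGy/h.
Stay time = 0.980 mGy ÷ 4.110 mGy/h = 0.2384 h.

0.238 h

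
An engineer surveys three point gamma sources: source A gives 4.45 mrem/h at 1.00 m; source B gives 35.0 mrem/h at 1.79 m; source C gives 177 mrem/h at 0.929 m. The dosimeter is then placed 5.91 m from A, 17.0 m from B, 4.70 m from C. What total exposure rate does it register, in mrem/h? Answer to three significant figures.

Each source contributes Iᵢ·(dᵢ/rᵢ)²; contributions add.
A: 4.45 × (1.00/5.91)² = 0.1274 mrem/h
B: 35.0 × (1.79/17.0)² = 0.3880 mrem/h
C: 177 × (0.929/4.70)² = 6.915 mrem/h
Total = 0.1274 + 0.3880 + 6.915 = 7.430 mrem/h.

7.43 mrem/h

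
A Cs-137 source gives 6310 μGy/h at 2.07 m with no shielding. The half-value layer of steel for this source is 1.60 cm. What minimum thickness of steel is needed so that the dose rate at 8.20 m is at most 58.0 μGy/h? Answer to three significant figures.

At 8.20 m, distance alone gives 6310 × (2.07/8.20)² = 6310 × 0.06373 = 402.1 μGy/h.
Further attenuation needed: 402.1/58.0 = 6.933.
n = log₂(6.933) = 2.793 half-value layers.
Thickness = 2.793 × 1.60 cm = 4.469 cm.

4.47 cm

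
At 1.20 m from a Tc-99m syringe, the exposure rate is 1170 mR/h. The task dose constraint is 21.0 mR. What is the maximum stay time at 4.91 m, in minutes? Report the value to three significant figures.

By the inverse-square law, rate at 4.91 m:
(1.20/4.91)² = 0.05973, so 1170 × 0.05973 = 69.88 mR/h.
Stay time = 21.0 mR ÷ 69.88 mR/h = 0.3005 h = 18.03 min.

18.0 min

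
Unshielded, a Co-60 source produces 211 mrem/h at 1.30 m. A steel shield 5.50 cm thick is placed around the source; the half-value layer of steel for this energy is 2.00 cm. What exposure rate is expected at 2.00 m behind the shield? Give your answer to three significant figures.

13.3 mrem/h

Distance alone: (1.30/2.00)² = 0.4225, so 211 × 0.4225 = 89.15 mrem/h.
Shield: 5.50/2.00 = 2.750 half-value layers → attenuation 2^(−2.750) = 0.1487.
Combined: 89.15 × 0.1487 = 13.26 mrem/h.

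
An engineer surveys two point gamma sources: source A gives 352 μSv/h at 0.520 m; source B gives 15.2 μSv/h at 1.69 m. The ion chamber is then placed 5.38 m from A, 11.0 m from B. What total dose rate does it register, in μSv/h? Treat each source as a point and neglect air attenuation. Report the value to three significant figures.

3.65 μSv/h

Each source contributes Iᵢ·(dᵢ/rᵢ)²; contributions add.
A: 352 × (0.520/5.38)² = 3.288 μSv/h
B: 15.2 × (1.69/11.0)² = 0.3588 μSv/h
Total = 3.288 + 0.3588 = 3.647 μSv/h.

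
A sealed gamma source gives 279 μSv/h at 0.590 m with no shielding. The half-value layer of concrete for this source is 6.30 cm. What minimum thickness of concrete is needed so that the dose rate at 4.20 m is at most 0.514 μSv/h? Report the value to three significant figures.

At 4.20 m, distance alone gives 279 × (0.590/4.20)² = 279 × 0.01973 = 5.505 μSv/h.
Further attenuation needed: 5.505/0.514 = 10.71.
n = log₂(10.71) = 3.421 half-value layers.
Thickness = 3.421 × 6.30 cm = 21.55 cm.

21.6 cm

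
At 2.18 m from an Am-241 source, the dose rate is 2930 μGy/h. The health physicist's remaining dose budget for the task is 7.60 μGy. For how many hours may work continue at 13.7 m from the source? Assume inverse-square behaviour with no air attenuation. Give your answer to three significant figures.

0.102 h

By the inverse-square law, rate at 13.7 m:
(2.18/13.7)² = 0.02532, so 2930 × 0.02532 = 74.19 μGy/h.
Stay time = 7.60 μGy ÷ 74.19 μGy/h = 0.1024 h.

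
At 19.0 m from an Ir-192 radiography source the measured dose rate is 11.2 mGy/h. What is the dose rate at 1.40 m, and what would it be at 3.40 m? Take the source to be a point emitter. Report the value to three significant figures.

2060 mGy/h; 350 mGy/h

Applying the 1/r² law,
At 1.40 m: (19.0/1.40)² = 184.2, so 11.2 × 184.2 = 2063 mGy/h
At 3.40 m: (1.40/3.40)² = 0.1696, so 2063 × 0.1696 = 349.9 mGy/h.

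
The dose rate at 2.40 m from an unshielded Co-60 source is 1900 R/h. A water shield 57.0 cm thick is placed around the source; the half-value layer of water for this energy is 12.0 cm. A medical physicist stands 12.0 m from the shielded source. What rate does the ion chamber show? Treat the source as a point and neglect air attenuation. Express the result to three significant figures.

2.82 R/h

Distance alone: 1900 × (2.40/12.0)² = 1900 × 0.04000 = 76.00 R/h.
Shield: 57.0/12.0 = 4.750 half-value layers → attenuation 2^(−4.750) = 0.03716.
Combined: 76.00 × 0.03716 = 2.824 R/h.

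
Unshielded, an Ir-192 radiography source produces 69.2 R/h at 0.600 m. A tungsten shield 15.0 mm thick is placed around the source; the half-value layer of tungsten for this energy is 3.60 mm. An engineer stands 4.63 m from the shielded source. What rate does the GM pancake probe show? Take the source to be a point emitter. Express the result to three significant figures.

Distance alone: (0.600/4.63)² = 0.01679, so 69.2 × 0.01679 = 1.162 R/h.
Shield: 15.0/3.60 = 4.167 half-value layers → attenuation 2^(−4.167) = 0.05567.
Combined: 1.162 × 0.05567 = 0.06469 R/h.

0.0647 R/h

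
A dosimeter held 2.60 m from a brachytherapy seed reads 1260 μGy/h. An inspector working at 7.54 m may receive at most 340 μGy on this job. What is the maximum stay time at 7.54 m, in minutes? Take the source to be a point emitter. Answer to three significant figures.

136 min

Applying the 1/r² law, rate at 7.54 m:
1260 × (2.60/7.54)² = 1260 × 0.1189 = 149.8 μGy/h.
Stay time = 340 μGy ÷ 149.8 μGy/h = 2.270 h = 136.2 min.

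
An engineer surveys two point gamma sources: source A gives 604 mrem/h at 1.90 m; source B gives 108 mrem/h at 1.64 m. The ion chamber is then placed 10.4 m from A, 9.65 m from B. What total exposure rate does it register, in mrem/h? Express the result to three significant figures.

23.3 mrem/h

By superposition, sum each source's inverse-square contribution:
A: 604 × (1.90/10.4)² = 20.16 mrem/h
B: 108 × (1.64/9.65)² = 3.119 mrem/h
Total = 20.16 + 3.119 = 23.28 mrem/h.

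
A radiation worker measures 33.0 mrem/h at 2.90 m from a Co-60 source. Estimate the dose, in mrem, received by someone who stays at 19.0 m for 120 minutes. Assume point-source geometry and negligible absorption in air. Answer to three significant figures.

Using I₁d₁² = I₂d₂², rate at 19.0 m:
(2.90/19.0)² = 0.02330, so 33.0 × 0.02330 = 0.7689 mrem/h.
Dose = rate × time = 0.7689 mrem/h × 2.000 h = 1.538 mrem.

1.54 mrem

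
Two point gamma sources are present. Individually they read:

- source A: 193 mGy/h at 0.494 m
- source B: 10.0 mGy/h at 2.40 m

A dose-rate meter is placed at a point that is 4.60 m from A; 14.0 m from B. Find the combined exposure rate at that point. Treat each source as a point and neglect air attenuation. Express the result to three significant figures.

By superposition, sum each source's inverse-square contribution:
A: 193 × (0.494/4.60)² = 2.226 mGy/h
B: 10.0 × (2.40/14.0)² = 0.2939 mGy/h
Total = 2.226 + 0.2939 = 2.520 mGy/h.

2.52 mGy/h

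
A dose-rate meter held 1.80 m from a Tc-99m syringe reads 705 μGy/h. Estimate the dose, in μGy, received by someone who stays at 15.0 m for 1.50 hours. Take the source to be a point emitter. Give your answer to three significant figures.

15.2 μGy

By the inverse-square law, rate at 15.0 m:
705 × (1.80/15.0)² = 705 × 0.01440 = 10.15 μGy/h.
Dose = rate × time = 10.15 μGy/h × 1.500 h = 15.23 μGy.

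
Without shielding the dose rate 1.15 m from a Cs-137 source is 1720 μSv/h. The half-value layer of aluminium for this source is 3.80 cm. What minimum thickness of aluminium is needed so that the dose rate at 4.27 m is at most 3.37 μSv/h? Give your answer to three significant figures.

19.8 cm

At 4.27 m, distance alone gives (1.15/4.27)² = 0.07253, so 1720 × 0.07253 = 124.8 μSv/h.
Further attenuation needed: 124.8/3.37 = 37.03.
n = log₂(37.03) = 5.211 half-value layers.
Thickness = 5.211 × 3.80 cm = 19.80 cm.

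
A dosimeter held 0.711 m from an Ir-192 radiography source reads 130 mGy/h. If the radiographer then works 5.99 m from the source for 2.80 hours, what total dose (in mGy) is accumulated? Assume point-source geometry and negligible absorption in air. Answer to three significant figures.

5.13 mGy

Intensity scales as (d₁/d₂)², so rate at 5.99 m:
(0.711/5.99)² = 0.01409, so 130 × 0.01409 = 1.832 mGy/h.
Dose = rate × time = 1.832 mGy/h × 2.800 h = 5.130 mGy.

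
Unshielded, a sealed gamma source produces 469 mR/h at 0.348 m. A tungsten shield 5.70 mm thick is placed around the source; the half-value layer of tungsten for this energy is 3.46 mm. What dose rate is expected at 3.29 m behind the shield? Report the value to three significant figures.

1.68 mR/h

Distance alone: (0.348/3.29)² = 0.01119, so 469 × 0.01119 = 5.248 mR/h.
Shield: 5.70/3.46 = 1.647 half-value layers → attenuation 2^(−1.647) = 0.3193.
Combined: 5.248 × 0.3193 = 1.676 mR/h.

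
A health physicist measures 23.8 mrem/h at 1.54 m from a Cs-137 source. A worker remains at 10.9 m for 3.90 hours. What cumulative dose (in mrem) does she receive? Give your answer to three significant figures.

1.85 mrem

By the inverse-square law, rate at 10.9 m:
23.8 × (1.54/10.9)² = 23.8 × 0.01996 = 0.4750 mrem/h.
Dose = rate × time = 0.4750 mrem/h × 3.900 h = 1.852 mrem.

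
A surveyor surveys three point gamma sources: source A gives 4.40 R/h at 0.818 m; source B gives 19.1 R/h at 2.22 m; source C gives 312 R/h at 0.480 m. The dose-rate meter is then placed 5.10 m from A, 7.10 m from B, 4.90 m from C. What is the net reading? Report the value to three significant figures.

Each source contributes Iᵢ·(dᵢ/rᵢ)²; contributions add.
A: 4.40 × (0.818/5.10)² = 0.1132 R/h
B: 19.1 × (2.22/7.10)² = 1.867 R/h
C: 312 × (0.480/4.90)² = 2.994 R/h
Total = 0.1132 + 1.867 + 2.994 = 4.974 R/h.

4.97 R/h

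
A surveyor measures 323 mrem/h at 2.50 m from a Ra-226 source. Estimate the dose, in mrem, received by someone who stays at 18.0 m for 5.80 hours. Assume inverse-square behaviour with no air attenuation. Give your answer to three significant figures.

36.1 mrem

Intensity scales as (d₁/d₂)², so rate at 18.0 m:
323 × (2.50/18.0)² = 323 × 0.01929 = 6.231 mrem/h.
Dose = rate × time = 6.231 mrem/h × 5.800 h = 36.14 mrem.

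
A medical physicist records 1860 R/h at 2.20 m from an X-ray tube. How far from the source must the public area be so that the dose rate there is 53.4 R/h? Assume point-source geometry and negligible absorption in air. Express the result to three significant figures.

By the inverse-square law, d₂ = d₁·√(I₁/I₂).
I₁/I₂ = 1860/53.4 = 34.83, so d₂ = 2.20 × √34.83 = 12.98 m.

13.0 m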